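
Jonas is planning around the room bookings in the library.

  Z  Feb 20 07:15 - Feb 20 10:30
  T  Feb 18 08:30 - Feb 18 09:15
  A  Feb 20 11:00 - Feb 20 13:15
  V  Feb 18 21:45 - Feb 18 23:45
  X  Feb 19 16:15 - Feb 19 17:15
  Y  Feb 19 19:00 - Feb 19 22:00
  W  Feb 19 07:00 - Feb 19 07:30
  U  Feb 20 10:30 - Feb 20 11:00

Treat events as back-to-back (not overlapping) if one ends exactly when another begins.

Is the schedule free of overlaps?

Two intervals overlap when each starts before the other ends.
Sorted by start: T, V, W, X, Y, Z, U, A.
V starts after T ends; T is clear from here.
W starts after V ends; V is clear from here.
X starts after W ends; W is clear from here.
Y starts after X ends; X is clear from here.
Z starts after Y ends; Y is clear from here.
U starts exactly when Z ends (back-to-back, no overlap); Z is clear from here.
A starts exactly when U ends (back-to-back, no overlap).
Every pair is clear; the schedule has no overlaps.

Yes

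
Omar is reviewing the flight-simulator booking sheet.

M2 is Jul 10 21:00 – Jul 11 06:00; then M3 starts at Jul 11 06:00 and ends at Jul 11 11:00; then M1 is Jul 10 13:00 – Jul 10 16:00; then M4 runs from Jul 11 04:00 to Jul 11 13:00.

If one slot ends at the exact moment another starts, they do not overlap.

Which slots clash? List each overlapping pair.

Sorted by start: M1, M2, M4, M3.
M2 starts after M1 ends — done with M1.
M4 starts before M2 ends → M2 and M4 overlap.
M3 starts exactly when M2 ends (back-to-back, no overlap).
M3 starts before M4 ends → M4 and M3 overlap.

M2 & M4, M3 & M4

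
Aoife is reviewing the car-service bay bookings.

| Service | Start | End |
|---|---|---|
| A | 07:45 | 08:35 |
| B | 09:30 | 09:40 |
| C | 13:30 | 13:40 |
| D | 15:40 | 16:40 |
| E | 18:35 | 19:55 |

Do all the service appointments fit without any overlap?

Yes

Two intervals overlap when each starts before the other ends.
Sorted by start: A, B, C, D, E.
B starts after A ends; A is clear from here.
C starts after B ends; B is clear from here.
D starts after C ends; C is clear from here.
E starts after D ends.
Every pair is clear; the schedule has no overlaps.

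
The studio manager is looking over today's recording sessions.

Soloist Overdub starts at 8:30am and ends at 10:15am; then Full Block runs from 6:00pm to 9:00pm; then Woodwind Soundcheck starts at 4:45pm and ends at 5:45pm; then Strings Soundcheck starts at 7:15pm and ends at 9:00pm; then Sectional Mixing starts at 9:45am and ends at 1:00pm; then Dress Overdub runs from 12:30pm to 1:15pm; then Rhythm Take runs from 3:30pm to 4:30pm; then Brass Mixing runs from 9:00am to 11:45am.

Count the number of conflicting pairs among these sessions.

Sorted by start: Soloist Overdub, Brass Mixing, Sectional Mixing, Dress Overdub, Rhythm Take, Woodwind Soundcheck, Full Block, Strings Soundcheck.
Brass Mixing starts before Soloist Overdub ends → Soloist Overdub and Brass Mixing overlap.
Sectional Mixing starts before Soloist Overdub ends → Soloist Overdub and Sectional Mixing overlap.
Dress Overdub starts after Soloist Overdub ends, so nothing later overlaps Soloist Overdub either.
Sectional Mixing starts before Brass Mixing ends → Brass Mixing and Sectional Mixing overlap.
Dress Overdub starts after Brass Mixing ends, so nothing later overlaps Brass Mixing either.
Dress Overdub starts before Sectional Mixing ends → Sectional Mixing and Dress Overdub overlap.
Rhythm Take starts after Sectional Mixing ends, so nothing later overlaps Sectional Mixing either.
Rhythm Take starts after Dress Overdub ends, so nothing later overlaps Dress Overdub either.
Woodwind Soundcheck starts after Rhythm Take ends, so nothing later overlaps Rhythm Take either.
Full Block starts after Woodwind Soundcheck ends, so nothing later overlaps Woodwind Soundcheck either.
Strings Soundcheck starts before Full Block ends → Full Block and Strings Soundcheck overlap.
Overlapping pairs: Brass Mixing & Sectional Mixing, Brass Mixing & Soloist Overdub, Dress Overdub & Sectional Mixing, Full Block & Strings Soundcheck, Sectional Mixing & Soloist Overdub — 5 in total.

5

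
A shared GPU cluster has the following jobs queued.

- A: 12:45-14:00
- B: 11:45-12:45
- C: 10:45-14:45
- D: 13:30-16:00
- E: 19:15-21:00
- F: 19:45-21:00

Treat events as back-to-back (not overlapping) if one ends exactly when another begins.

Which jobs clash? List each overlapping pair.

A & C, A & D, B & C, C & D, E & F

Sorted by start: C, B, A, D, E, F.
B starts before C ends → C and B overlap.
A starts before C ends → C and A overlap.
D starts before C ends → C and D overlap.
E starts after C ends; C is clear from here.
A starts exactly when B ends (back-to-back, no overlap); B is clear from here.
D starts before A ends → A and D overlap.
E starts after A ends; A is clear from here.
E starts after D ends; D is clear from here.
F starts before E ends → E and F overlap.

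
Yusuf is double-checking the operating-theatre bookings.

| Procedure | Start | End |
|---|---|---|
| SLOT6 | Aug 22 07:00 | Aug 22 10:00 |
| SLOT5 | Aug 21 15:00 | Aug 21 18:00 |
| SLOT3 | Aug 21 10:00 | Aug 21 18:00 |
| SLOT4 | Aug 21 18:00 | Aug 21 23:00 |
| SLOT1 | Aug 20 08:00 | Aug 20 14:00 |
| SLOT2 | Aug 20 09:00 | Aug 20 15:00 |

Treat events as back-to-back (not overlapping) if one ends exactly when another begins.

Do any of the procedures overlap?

Sorted by start: SLOT1, SLOT2, SLOT3, SLOT5, SLOT4, SLOT6.
SLOT2 starts before SLOT1 ends → SLOT1 and SLOT2 overlap.
That's a conflict, so the schedule is not conflict-free.

Yes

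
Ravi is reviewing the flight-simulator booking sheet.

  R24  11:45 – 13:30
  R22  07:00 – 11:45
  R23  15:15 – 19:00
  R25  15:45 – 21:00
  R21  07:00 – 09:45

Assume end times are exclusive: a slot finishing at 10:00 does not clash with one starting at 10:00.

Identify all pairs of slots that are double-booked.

Two intervals overlap when each starts before the other ends.
Sorted by start: R21, R22, R24, R23, R25.
R22 starts before R21 ends → R21 and R22 overlap.
R24 starts after R21 ends, so R21 has no further overlaps.
R24 starts exactly when R22 ends (back-to-back, no overlap), so R22 has no further overlaps.
R23 starts after R24 ends, so R24 has no further overlaps.
R25 starts before R23 ends → R23 and R25 overlap.

R21 & R22, R23 & R25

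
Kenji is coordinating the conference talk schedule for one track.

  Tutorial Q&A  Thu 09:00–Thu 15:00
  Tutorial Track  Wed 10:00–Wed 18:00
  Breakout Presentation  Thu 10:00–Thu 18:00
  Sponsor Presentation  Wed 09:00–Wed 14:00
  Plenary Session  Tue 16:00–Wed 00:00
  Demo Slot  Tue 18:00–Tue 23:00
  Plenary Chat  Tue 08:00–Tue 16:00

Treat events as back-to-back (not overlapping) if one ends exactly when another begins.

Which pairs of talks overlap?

Sorted by start: Plenary Chat, Plenary Session, Demo Slot, Sponsor Presentation, Tutorial Track, Tutorial Q&A, Breakout Presentation.
Plenary Session starts exactly when Plenary Chat ends (back-to-back, no overlap); Plenary Chat is clear from here.
Demo Slot starts before Plenary Session ends → Plenary Session and Demo Slot overlap.
Sponsor Presentation starts after Plenary Session ends; Plenary Session is clear from here.
Sponsor Presentation starts after Demo Slot ends; Demo Slot is clear from here.
Tutorial Track starts before Sponsor Presentation ends → Sponsor Presentation and Tutorial Track overlap.
Tutorial Q&A starts after Sponsor Presentation ends; Sponsor Presentation is clear from here.
Tutorial Q&A starts after Tutorial Track ends; Tutorial Track is clear from here.
Breakout Presentation starts before Tutorial Q&A ends → Tutorial Q&A and Breakout Presentation overlap.

Breakout Presentation & Tutorial Q&A, Demo Slot & Plenary Session, Sponsor Presentation & Tutorial Track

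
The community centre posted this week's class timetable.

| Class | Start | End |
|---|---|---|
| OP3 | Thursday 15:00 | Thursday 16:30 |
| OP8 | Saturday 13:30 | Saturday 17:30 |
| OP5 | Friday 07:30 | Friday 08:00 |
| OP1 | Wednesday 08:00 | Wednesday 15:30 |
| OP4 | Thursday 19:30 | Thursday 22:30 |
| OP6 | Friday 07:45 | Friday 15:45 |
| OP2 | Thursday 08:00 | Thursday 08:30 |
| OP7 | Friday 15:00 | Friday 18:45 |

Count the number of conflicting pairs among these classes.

2

Two intervals overlap when each starts before the other ends.
Sorted by start: OP1, OP2, OP3, OP4, OP5, OP6, OP7, OP8.
OP2 starts after OP1 ends — done with OP1.
OP3 starts after OP2 ends — done with OP2.
OP4 starts after OP3 ends — done with OP3.
OP5 starts after OP4 ends — done with OP4.
OP6 starts before OP5 ends → OP5 and OP6 overlap.
OP7 starts after OP5 ends — done with OP5.
OP7 starts before OP6 ends → OP6 and OP7 overlap.
OP8 starts after OP6 ends.
OP8 starts after OP7 ends.
Overlapping pairs: OP5 & OP6, OP6 & OP7 — 2 in total.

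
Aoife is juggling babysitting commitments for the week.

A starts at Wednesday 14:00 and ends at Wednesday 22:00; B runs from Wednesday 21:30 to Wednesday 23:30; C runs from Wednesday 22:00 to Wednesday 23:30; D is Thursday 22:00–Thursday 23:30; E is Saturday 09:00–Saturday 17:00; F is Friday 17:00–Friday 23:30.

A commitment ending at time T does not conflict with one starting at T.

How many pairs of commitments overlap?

Check each pair: they overlap iff neither finishes before the other starts.
Sorted by start: A, B, C, D, F, E.
B starts before A ends → A and B overlap.
C starts exactly when A ends (back-to-back, no overlap) — done with A.
C starts before B ends → B and C overlap.
D starts after B ends — done with B.
D starts after C ends — done with C.
F starts after D ends — done with D.
E starts after F ends.
Overlapping pairs: A & B, B & C — 2 in total.

2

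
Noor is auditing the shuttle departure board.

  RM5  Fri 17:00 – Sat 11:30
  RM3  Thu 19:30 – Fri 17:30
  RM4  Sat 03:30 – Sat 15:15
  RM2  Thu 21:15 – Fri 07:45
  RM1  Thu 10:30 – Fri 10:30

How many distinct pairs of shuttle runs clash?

Check each pair: they overlap iff neither finishes before the other starts.
Sorted by start: RM1, RM3, RM2, RM5, RM4.
RM3 starts before RM1 ends → RM1 and RM3 overlap.
RM2 starts before RM1 ends → RM1 and RM2 overlap.
RM5 starts after RM1 ends, so nothing later overlaps RM1 either.
RM2 starts before RM3 ends → RM3 and RM2 overlap.
RM5 starts before RM3 ends → RM3 and RM5 overlap.
RM4 starts after RM3 ends.
RM5 starts after RM2 ends, so nothing later overlaps RM2 either.
RM4 starts before RM5 ends → RM5 and RM4 overlap.
Overlapping pairs: RM1 & RM2, RM1 & RM3, RM2 & RM3, RM3 & RM5, RM4 & RM5 — 5 in total.

5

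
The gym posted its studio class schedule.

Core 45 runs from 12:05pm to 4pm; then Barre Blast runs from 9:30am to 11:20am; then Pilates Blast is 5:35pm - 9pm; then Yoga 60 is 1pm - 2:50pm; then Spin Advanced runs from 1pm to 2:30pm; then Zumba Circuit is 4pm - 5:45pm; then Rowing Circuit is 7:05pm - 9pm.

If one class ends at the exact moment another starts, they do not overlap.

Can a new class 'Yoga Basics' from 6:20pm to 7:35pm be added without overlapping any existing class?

No — it overlaps Pilates Blast, Rowing Circuit

Barre Blast: ends 11:20am at or before Yoga Basics starts 6:20pm → clear.
Core 45: ends 4pm at or before Yoga Basics starts 6:20pm → clear.
Spin Advanced: ends 2:30pm at or before Yoga Basics starts 6:20pm → clear.
Yoga 60: ends 2:50pm at or before Yoga Basics starts 6:20pm → clear.
Zumba Circuit: ends 5:45pm at or before Yoga Basics starts 6:20pm → clear.
Pilates Blast: starts 5:35pm before Yoga Basics ends 7:35pm, and ends 9pm after Yoga Basics starts 6:20pm → overlap.
Rowing Circuit: starts 7:05pm before Yoga Basics ends 7:35pm, and ends 9pm after Yoga Basics starts 6:20pm → overlap.
Yoga Basics overlaps Pilates Blast, Rowing Circuit.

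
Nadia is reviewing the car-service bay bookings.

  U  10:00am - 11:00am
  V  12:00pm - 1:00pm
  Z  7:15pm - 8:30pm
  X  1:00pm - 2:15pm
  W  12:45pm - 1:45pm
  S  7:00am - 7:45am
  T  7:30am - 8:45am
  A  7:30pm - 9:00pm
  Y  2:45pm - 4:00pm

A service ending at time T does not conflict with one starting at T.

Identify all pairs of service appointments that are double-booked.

A & Z, S & T, V & W, W & X

Sorted by start: S, T, U, V, W, X, Y, Z, A.
T starts before S ends → S and T overlap.
U starts after S ends; S is clear from here.
U starts after T ends; T is clear from here.
V starts after U ends; U is clear from here.
W starts before V ends → V and W overlap.
X starts exactly when V ends (back-to-back, no overlap); V is clear from here.
X starts before W ends → W and X overlap.
Y starts after W ends; W is clear from here.
Y starts after X ends; X is clear from here.
Z starts after Y ends; Y is clear from here.
A starts before Z ends → Z and A overlap.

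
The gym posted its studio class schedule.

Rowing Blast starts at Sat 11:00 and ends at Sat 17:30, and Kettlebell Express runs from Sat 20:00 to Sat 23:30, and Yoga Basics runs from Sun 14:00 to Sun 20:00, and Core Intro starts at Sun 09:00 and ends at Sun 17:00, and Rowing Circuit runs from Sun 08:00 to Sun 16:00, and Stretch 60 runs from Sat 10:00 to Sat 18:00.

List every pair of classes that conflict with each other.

Core Intro & Rowing Circuit, Core Intro & Yoga Basics, Rowing Blast & Stretch 60, Rowing Circuit & Yoga Basics

Check each pair: they overlap iff neither finishes before the other starts.
Sorted by start: Stretch 60, Rowing Blast, Kettlebell Express, Rowing Circuit, Core Intro, Yoga Basics.
Rowing Blast starts before Stretch 60 ends → Stretch 60 and Rowing Blast overlap.
Kettlebell Express starts after Stretch 60 ends, so Stretch 60 has no further overlaps.
Kettlebell Express starts after Rowing Blast ends, so Rowing Blast has no further overlaps.
Rowing Circuit starts after Kettlebell Express ends, so Kettlebell Express has no further overlaps.
Core Intro starts before Rowing Circuit ends → Rowing Circuit and Core Intro overlap.
Yoga Basics starts before Rowing Circuit ends → Rowing Circuit and Yoga Basics overlap.
Yoga Basics starts before Core Intro ends → Core Intro and Yoga Basics overlap.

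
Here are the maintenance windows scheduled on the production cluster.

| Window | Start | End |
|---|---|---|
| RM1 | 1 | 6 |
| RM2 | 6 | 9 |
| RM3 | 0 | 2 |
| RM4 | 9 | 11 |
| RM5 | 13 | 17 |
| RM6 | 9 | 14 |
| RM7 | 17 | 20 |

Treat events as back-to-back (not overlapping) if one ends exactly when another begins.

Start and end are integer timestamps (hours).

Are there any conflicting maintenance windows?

Two intervals overlap when each starts before the other ends.
Sorted by start: RM3, RM1, RM2, RM4, RM6, RM5, RM7.
RM1 starts before RM3 ends → RM3 and RM1 overlap.
That's a conflict, so the schedule is not conflict-free.

Yes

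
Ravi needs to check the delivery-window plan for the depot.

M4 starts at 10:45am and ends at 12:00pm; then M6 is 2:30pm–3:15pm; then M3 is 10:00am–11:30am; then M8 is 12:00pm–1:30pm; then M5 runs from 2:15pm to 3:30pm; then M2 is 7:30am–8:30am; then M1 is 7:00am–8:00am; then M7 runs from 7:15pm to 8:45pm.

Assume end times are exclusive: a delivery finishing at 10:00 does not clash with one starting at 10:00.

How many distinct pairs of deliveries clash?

Two intervals overlap when each starts before the other ends.
Sorted by start: M1, M2, M3, M4, M8, M5, M6, M7.
M2 starts before M1 ends → M1 and M2 overlap.
M3 starts after M1 ends; M1 is clear from here.
M3 starts after M2 ends; M2 is clear from here.
M4 starts before M3 ends → M3 and M4 overlap.
M8 starts after M3 ends; M3 is clear from here.
M8 starts exactly when M4 ends (back-to-back, no overlap); M4 is clear from here.
M5 starts after M8 ends; M8 is clear from here.
M6 starts before M5 ends → M5 and M6 overlap.
M7 starts after M5 ends.
M7 starts after M6 ends.
Overlapping pairs: M1 & M2, M3 & M4, M5 & M6 — 3 in total.

3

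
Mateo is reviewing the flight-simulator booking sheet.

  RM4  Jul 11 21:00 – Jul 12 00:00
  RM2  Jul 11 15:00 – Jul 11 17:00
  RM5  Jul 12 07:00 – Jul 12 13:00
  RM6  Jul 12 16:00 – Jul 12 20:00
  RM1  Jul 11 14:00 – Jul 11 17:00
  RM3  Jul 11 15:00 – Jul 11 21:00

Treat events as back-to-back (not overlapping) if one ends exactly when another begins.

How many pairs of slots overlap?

Check each pair: they overlap iff neither finishes before the other starts.
Sorted by start: RM1, RM2, RM3, RM4, RM5, RM6.
RM2 starts before RM1 ends → RM1 and RM2 overlap.
RM3 starts before RM1 ends → RM1 and RM3 overlap.
RM4 starts after RM1 ends, so RM1 has no further overlaps.
RM3 starts before RM2 ends → RM2 and RM3 overlap.
RM4 starts after RM2 ends, so RM2 has no further overlaps.
RM4 starts exactly when RM3 ends (back-to-back, no overlap), so RM3 has no further overlaps.
RM5 starts after RM4 ends, so RM4 has no further overlaps.
RM6 starts after RM5 ends.
Overlapping pairs: RM1 & RM2, RM1 & RM3, RM2 & RM3 — 3 in total.

3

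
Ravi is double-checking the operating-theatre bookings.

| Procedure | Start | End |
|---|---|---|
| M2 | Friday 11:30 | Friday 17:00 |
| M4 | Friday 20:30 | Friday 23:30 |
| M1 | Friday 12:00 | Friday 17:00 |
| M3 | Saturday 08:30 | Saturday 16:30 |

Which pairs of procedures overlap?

Check each pair: they overlap iff neither finishes before the other starts.
Sorted by start: M2, M1, M4, M3.
M1 starts before M2 ends → M2 and M1 overlap.
M4 starts after M2 ends, so nothing later overlaps M2 either.
M4 starts after M1 ends, so nothing later overlaps M1 either.
M3 starts after M4 ends.

M1 & M2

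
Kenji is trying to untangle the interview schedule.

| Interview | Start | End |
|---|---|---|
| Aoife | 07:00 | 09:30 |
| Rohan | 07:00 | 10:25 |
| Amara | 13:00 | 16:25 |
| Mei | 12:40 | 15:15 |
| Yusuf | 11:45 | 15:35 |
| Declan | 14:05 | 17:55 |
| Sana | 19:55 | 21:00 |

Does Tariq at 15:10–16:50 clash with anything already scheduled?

Yes — it overlaps Amara, Declan, Mei, Yusuf

Aoife: ends 09:30 at or before Tariq starts 15:10 → clear.
Rohan: ends 10:25 at or before Tariq starts 15:10 → clear.
Yusuf: starts 11:45 before Tariq ends 16:50, and ends 15:35 after Tariq starts 15:10 → overlap.
Mei: starts 12:40 before Tariq ends 16:50, and ends 15:15 after Tariq starts 15:10 → overlap.
Amara: starts 13:00 before Tariq ends 16:50, and ends 16:25 after Tariq starts 15:10 → overlap.
Declan: starts 14:05 before Tariq ends 16:50, and ends 17:55 after Tariq starts 15:10 → overlap.
Sana: starts 19:55 at or after Tariq ends 16:50 → clear.
Tariq overlaps Amara, Mei, Yusuf, Declan.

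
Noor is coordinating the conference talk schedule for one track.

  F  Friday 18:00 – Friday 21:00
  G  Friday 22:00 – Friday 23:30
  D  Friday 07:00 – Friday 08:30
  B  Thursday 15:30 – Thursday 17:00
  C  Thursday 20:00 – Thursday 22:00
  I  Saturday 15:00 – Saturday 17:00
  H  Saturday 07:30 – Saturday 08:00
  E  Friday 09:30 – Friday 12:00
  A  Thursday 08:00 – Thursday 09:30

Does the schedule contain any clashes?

No

Two intervals overlap when each starts before the other ends.
Sorted by start: A, B, C, D, E, F, G, H, I.
B starts after A ends, so nothing later overlaps A either.
C starts after B ends, so nothing later overlaps B either.
D starts after C ends, so nothing later overlaps C either.
E starts after D ends, so nothing later overlaps D either.
F starts after E ends, so nothing later overlaps E either.
G starts after F ends, so nothing later overlaps F either.
H starts after G ends, so nothing later overlaps G either.
I starts after H ends.
Every pair is clear; the schedule has no overlaps.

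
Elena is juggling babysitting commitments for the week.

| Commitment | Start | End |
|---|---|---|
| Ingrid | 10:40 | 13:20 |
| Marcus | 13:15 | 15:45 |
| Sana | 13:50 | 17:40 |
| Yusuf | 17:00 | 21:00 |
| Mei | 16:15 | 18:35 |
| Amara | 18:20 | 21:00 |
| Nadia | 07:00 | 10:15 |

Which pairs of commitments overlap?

Amara & Mei, Amara & Yusuf, Ingrid & Marcus, Marcus & Sana, Mei & Sana, Mei & Yusuf, Sana & Yusuf

Two intervals overlap when each starts before the other ends.
Sorted by start: Nadia, Ingrid, Marcus, Sana, Mei, Yusuf, Amara.
Ingrid starts after Nadia ends; Nadia is clear from here.
Marcus starts before Ingrid ends → Ingrid and Marcus overlap.
Sana starts after Ingrid ends; Ingrid is clear from here.
Sana starts before Marcus ends → Marcus and Sana overlap.
Mei starts after Marcus ends; Marcus is clear from here.
Mei starts before Sana ends → Sana and Mei overlap.
Yusuf starts before Sana ends → Sana and Yusuf overlap.
Amara starts after Sana ends.
Yusuf starts before Mei ends → Mei and Yusuf overlap.
Amara starts before Mei ends → Mei and Amara overlap.
Amara starts before Yusuf ends → Yusuf and Amara overlap.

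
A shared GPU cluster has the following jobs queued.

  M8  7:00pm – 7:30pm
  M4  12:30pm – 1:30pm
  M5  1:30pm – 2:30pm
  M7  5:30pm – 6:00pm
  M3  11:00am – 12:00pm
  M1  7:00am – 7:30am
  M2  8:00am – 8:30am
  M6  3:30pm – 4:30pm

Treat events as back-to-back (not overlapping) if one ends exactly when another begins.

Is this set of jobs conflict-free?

Sorted by start: M1, M2, M3, M4, M5, M6, M7, M8.
M2 starts after M1 ends; M1 is clear from here.
M3 starts after M2 ends; M2 is clear from here.
M4 starts after M3 ends; M3 is clear from here.
M5 starts exactly when M4 ends (back-to-back, no overlap); M4 is clear from here.
M6 starts after M5 ends; M5 is clear from here.
M7 starts after M6 ends; M6 is clear from here.
M8 starts after M7 ends.
Every pair is clear; the schedule has no overlaps.

Yes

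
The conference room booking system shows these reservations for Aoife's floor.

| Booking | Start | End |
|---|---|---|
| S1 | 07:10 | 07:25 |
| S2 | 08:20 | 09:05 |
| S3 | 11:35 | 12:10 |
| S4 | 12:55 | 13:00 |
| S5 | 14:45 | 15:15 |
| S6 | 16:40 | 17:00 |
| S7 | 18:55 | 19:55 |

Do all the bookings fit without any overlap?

Sorted by start: S1, S2, S3, S4, S5, S6, S7.
S2 starts after S1 ends; S1 is clear from here.
S3 starts after S2 ends; S2 is clear from here.
S4 starts after S3 ends; S3 is clear from here.
S5 starts after S4 ends; S4 is clear from here.
S6 starts after S5 ends; S5 is clear from here.
S7 starts after S6 ends.
Every pair is clear; the schedule has no overlaps.

Yes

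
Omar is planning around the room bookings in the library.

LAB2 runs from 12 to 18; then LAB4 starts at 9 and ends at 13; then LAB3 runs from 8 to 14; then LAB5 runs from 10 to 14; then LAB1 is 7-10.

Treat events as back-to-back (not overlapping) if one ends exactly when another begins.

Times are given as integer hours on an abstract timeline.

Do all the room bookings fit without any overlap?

Two intervals overlap when each starts before the other ends.
Sorted by start: LAB1, LAB3, LAB4, LAB5, LAB2.
LAB3 starts before LAB1 ends → LAB1 and LAB3 overlap.
That's a conflict, so the schedule is not conflict-free.

No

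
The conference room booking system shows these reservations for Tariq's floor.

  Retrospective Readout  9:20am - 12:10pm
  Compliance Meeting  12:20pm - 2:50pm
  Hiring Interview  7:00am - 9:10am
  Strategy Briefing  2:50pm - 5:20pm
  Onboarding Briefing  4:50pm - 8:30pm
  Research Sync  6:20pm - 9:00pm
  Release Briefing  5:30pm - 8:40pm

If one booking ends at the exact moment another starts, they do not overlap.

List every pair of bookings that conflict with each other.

Two intervals overlap when each starts before the other ends.
Sorted by start: Hiring Interview, Retrospective Readout, Compliance Meeting, Strategy Briefing, Onboarding Briefing, Release Briefing, Research Sync.
Retrospective Readout starts after Hiring Interview ends — done with Hiring Interview.
Compliance Meeting starts after Retrospective Readout ends — done with Retrospective Readout.
Strategy Briefing starts exactly when Compliance Meeting ends (back-to-back, no overlap) — done with Compliance Meeting.
Onboarding Briefing starts before Strategy Briefing ends → Strategy Briefing and Onboarding Briefing overlap.
Release Briefing starts after Strategy Briefing ends — done with Strategy Briefing.
Release Briefing starts before Onboarding Briefing ends → Onboarding Briefing and Release Briefing overlap.
Research Sync starts before Onboarding Briefing ends → Onboarding Briefing and Research Sync overlap.
Research Sync starts before Release Briefing ends → Release Briefing and Research Sync overlap.

Onboarding Briefing & Release Briefing, Onboarding Briefing & Research Sync, Onboarding Briefing & Strategy Briefing, Release Briefing & Research Sync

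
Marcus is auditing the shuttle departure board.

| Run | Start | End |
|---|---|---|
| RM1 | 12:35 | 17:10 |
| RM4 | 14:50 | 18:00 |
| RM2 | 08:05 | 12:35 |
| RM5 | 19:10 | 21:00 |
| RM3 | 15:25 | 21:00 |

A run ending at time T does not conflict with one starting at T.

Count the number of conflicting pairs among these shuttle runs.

4

Sorted by start: RM2, RM1, RM4, RM3, RM5.
RM1 starts exactly when RM2 ends (back-to-back, no overlap); RM2 is clear from here.
RM4 starts before RM1 ends → RM1 and RM4 overlap.
RM3 starts before RM1 ends → RM1 and RM3 overlap.
RM5 starts after RM1 ends.
RM3 starts before RM4 ends → RM4 and RM3 overlap.
RM5 starts after RM4 ends.
RM5 starts before RM3 ends → RM3 and RM5 overlap.
Overlapping pairs: RM1 & RM3, RM1 & RM4, RM3 & RM4, RM3 & RM5 — 4 in total.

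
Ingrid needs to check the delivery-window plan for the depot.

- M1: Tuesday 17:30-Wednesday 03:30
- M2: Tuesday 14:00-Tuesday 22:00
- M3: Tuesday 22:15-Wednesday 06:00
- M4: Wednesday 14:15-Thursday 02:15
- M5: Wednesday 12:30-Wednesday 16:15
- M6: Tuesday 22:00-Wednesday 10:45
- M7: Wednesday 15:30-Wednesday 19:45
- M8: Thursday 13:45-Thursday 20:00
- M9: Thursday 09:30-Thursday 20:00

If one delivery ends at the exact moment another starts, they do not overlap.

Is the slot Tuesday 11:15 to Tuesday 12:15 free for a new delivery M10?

M2: starts Tuesday 14:00 at or after M10 ends Tuesday 12:15 → clear.
M1: starts Tuesday 17:30 at or after M10 ends Tuesday 12:15 → clear.
M6: starts Tuesday 22:00 at or after M10 ends Tuesday 12:15 → clear.
M3: starts Tuesday 22:15 at or after M10 ends Tuesday 12:15 → clear.
M5: starts Wednesday 12:30 at or after M10 ends Tuesday 12:15 → clear.
M4: starts Wednesday 14:15 at or after M10 ends Tuesday 12:15 → clear.
M7: starts Wednesday 15:30 at or after M10 ends Tuesday 12:15 → clear.
M9: starts Thursday 09:30 at or after M10 ends Tuesday 12:15 → clear.
M8: starts Thursday 13:45 at or after M10 ends Tuesday 12:15 → clear.

Yes — the slot is free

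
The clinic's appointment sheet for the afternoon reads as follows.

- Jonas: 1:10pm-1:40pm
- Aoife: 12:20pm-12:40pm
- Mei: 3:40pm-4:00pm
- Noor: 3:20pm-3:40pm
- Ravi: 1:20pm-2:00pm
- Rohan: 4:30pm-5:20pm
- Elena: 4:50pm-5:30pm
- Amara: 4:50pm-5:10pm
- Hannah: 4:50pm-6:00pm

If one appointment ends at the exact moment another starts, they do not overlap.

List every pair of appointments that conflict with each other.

Amara & Elena, Amara & Hannah, Amara & Rohan, Elena & Hannah, Elena & Rohan, Hannah & Rohan, Jonas & Ravi

Sorted by start: Aoife, Jonas, Ravi, Noor, Mei, Rohan, Elena, Amara, Hannah.
Jonas starts after Aoife ends — done with Aoife.
Ravi starts before Jonas ends → Jonas and Ravi overlap.
Noor starts after Jonas ends — done with Jonas.
Noor starts after Ravi ends — done with Ravi.
Mei starts exactly when Noor ends (back-to-back, no overlap) — done with Noor.
Rohan starts after Mei ends — done with Mei.
Elena starts before Rohan ends → Rohan and Elena overlap.
Amara starts before Rohan ends → Rohan and Amara overlap.
Hannah starts before Rohan ends → Rohan and Hannah overlap.
Amara starts before Elena ends → Elena and Amara overlap.
Hannah starts before Elena ends → Elena and Hannah overlap.
Hannah starts before Amara ends → Amara and Hannah overlap.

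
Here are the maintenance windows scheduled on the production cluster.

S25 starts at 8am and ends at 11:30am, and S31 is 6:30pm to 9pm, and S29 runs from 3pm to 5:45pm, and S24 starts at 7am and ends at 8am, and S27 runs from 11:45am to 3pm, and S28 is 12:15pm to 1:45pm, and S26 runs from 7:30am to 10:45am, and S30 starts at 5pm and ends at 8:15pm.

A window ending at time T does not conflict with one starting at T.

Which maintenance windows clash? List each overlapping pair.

Check each pair: they overlap iff neither finishes before the other starts.
Sorted by start: S24, S26, S25, S27, S28, S29, S30, S31.
S26 starts before S24 ends → S24 and S26 overlap.
S25 starts exactly when S24 ends (back-to-back, no overlap); S24 is clear from here.
S25 starts before S26 ends → S26 and S25 overlap.
S27 starts after S26 ends; S26 is clear from here.
S27 starts after S25 ends; S25 is clear from here.
S28 starts before S27 ends → S27 and S28 overlap.
S29 starts exactly when S27 ends (back-to-back, no overlap); S27 is clear from here.
S29 starts after S28 ends; S28 is clear from here.
S30 starts before S29 ends → S29 and S30 overlap.
S31 starts after S29 ends.
S31 starts before S30 ends → S30 and S31 overlap.

S24 & S26, S25 & S26, S27 & S28, S29 & S30, S30 & S31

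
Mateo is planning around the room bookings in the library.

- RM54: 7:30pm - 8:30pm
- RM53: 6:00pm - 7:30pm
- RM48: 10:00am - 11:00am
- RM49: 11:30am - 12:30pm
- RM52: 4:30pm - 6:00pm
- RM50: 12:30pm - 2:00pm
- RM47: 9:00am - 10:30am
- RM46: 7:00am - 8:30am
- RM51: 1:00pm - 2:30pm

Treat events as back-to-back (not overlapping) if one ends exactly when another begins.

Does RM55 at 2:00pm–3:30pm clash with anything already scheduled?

RM46: ends 8:30am at or before RM55 starts 2:00pm → clear.
RM47: ends 10:30am at or before RM55 starts 2:00pm → clear.
RM48: ends 11:00am at or before RM55 starts 2:00pm → clear.
RM49: ends 12:30pm at or before RM55 starts 2:00pm → clear.
RM50: ends 2:00pm at or before RM55 starts 2:00pm → clear.
RM51: starts 1:00pm before RM55 ends 3:30pm, and ends 2:30pm after RM55 starts 2:00pm → overlap.
RM52: starts 4:30pm at or after RM55 ends 3:30pm → clear.
RM53: starts 6:00pm at or after RM55 ends 3:30pm → clear.
RM54: starts 7:30pm at or after RM55 ends 3:30pm → clear.
RM55 overlaps RM51.

Yes — it overlaps RM51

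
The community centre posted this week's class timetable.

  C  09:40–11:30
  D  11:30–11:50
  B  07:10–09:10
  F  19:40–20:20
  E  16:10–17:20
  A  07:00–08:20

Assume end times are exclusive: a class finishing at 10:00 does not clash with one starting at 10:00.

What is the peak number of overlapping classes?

2

Sort all start/end points and keep a running count:
07:00 start A → 1
07:10 start B → 2
08:20 end A → 1
09:10 end B → 0
09:40 start C → 1
11:30 end C → 0
11:30 start D → 1
11:50 end D → 0
16:10 start E → 1
17:20 end E → 0
19:40 start F → 1
20:20 end F → 0
Peak is 2, at 07:10 (A, B).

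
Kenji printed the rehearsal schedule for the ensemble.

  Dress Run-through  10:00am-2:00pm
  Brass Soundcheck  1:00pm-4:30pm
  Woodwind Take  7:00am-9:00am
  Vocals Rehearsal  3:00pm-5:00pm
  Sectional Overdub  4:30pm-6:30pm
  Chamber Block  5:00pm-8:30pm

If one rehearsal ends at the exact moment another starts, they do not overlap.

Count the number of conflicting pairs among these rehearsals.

Check each pair: they overlap iff neither finishes before the other starts.
Sorted by start: Woodwind Take, Dress Run-through, Brass Soundcheck, Vocals Rehearsal, Sectional Overdub, Chamber Block.
Dress Run-through starts after Woodwind Take ends — done with Woodwind Take.
Brass Soundcheck starts before Dress Run-through ends → Dress Run-through and Brass Soundcheck overlap.
Vocals Rehearsal starts after Dress Run-through ends — done with Dress Run-through.
Vocals Rehearsal starts before Brass Soundcheck ends → Brass Soundcheck and Vocals Rehearsal overlap.
Sectional Overdub starts exactly when Brass Soundcheck ends (back-to-back, no overlap) — done with Brass Soundcheck.
Sectional Overdub starts before Vocals Rehearsal ends → Vocals Rehearsal and Sectional Overdub overlap.
Chamber Block starts exactly when Vocals Rehearsal ends (back-to-back, no overlap).
Chamber Block starts before Sectional Overdub ends → Sectional Overdub and Chamber Block overlap.
Overlapping pairs: Brass Soundcheck & Dress Run-through, Brass Soundcheck & Vocals Rehearsal, Chamber Block & Sectional Overdub, Sectional Overdub & Vocals Rehearsal — 4 in total.

4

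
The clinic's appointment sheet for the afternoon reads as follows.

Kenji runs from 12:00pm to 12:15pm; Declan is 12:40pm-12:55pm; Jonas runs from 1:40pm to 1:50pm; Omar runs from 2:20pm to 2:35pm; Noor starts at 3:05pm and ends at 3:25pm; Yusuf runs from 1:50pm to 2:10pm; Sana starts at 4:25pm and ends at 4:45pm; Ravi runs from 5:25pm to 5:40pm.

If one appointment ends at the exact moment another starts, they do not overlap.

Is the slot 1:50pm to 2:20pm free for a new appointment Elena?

Kenji: ends 12:15pm at or before Elena starts 1:50pm → clear.
Declan: ends 12:55pm at or before Elena starts 1:50pm → clear.
Jonas: ends 1:50pm at or before Elena starts 1:50pm → clear.
Yusuf: starts 1:50pm before Elena ends 2:20pm, and ends 2:10pm after Elena starts 1:50pm → overlap.
Omar: starts 2:20pm at or after Elena ends 2:20pm → clear.
Noor: starts 3:05pm at or after Elena ends 2:20pm → clear.
Sana: starts 4:25pm at or after Elena ends 2:20pm → clear.
Ravi: starts 5:25pm at or after Elena ends 2:20pm → clear.
Elena overlaps Yusuf.

No — it overlaps Yusuf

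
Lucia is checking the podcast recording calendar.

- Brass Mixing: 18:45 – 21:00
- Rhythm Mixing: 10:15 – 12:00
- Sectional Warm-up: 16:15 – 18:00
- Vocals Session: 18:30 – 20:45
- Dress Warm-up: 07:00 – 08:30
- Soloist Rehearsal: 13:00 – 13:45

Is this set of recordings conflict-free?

Sorted by start: Dress Warm-up, Rhythm Mixing, Soloist Rehearsal, Sectional Warm-up, Vocals Session, Brass Mixing.
Rhythm Mixing starts after Dress Warm-up ends — done with Dress Warm-up.
Soloist Rehearsal starts after Rhythm Mixing ends — done with Rhythm Mixing.
Sectional Warm-up starts after Soloist Rehearsal ends — done with Soloist Rehearsal.
Vocals Session starts after Sectional Warm-up ends — done with Sectional Warm-up.
Brass Mixing starts before Vocals Session ends → Vocals Session and Brass Mixing overlap.
That's a conflict, so the schedule is not conflict-free.

No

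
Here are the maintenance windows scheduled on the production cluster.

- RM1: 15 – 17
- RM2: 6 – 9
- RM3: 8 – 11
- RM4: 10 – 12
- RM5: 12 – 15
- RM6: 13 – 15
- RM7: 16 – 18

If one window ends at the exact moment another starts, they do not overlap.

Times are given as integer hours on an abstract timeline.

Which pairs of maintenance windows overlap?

RM1 & RM7, RM2 & RM3, RM3 & RM4, RM5 & RM6

Sorted by start: RM2, RM3, RM4, RM5, RM6, RM1, RM7.
RM3 starts before RM2 ends → RM2 and RM3 overlap.
RM4 starts after RM2 ends — done with RM2.
RM4 starts before RM3 ends → RM3 and RM4 overlap.
RM5 starts after RM3 ends — done with RM3.
RM5 starts exactly when RM4 ends (back-to-back, no overlap) — done with RM4.
RM6 starts before RM5 ends → RM5 and RM6 overlap.
RM1 starts exactly when RM5 ends (back-to-back, no overlap) — done with RM5.
RM1 starts exactly when RM6 ends (back-to-back, no overlap) — done with RM6.
RM7 starts before RM1 ends → RM1 and RM7 overlap.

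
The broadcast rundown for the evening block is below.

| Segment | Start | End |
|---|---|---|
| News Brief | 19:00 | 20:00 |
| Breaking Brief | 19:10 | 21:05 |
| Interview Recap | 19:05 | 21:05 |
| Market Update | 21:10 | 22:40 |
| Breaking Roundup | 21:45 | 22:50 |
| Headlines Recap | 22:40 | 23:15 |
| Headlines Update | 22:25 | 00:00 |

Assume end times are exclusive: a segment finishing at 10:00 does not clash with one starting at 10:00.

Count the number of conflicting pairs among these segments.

Sorted by start: News Brief, Interview Recap, Breaking Brief, Market Update, Breaking Roundup, Headlines Update, Headlines Recap.
Interview Recap starts before News Brief ends → News Brief and Interview Recap overlap.
Breaking Brief starts before News Brief ends → News Brief and Breaking Brief overlap.
Market Update starts after News Brief ends, so News Brief has no further overlaps.
Breaking Brief starts before Interview Recap ends → Interview Recap and Breaking Brief overlap.
Market Update starts after Interview Recap ends, so Interview Recap has no further overlaps.
Market Update starts after Breaking Brief ends, so Breaking Brief has no further overlaps.
Breaking Roundup starts before Market Update ends → Market Update and Breaking Roundup overlap.
Headlines Update starts before Market Update ends → Market Update and Headlines Update overlap.
Headlines Recap starts exactly when Market Update ends (back-to-back, no overlap).
Headlines Update starts before Breaking Roundup ends → Breaking Roundup and Headlines Update overlap.
Headlines Recap starts before Breaking Roundup ends → Breaking Roundup and Headlines Recap overlap.
Headlines Recap starts before Headlines Update ends → Headlines Update and Headlines Recap overlap.
Overlapping pairs: Breaking Brief & Interview Recap, Breaking Brief & News Brief, Breaking Roundup & Headlines Recap, Breaking Roundup & Headlines Update, Breaking Roundup & Market Update, Headlines Recap & Headlines Update, Headlines Update & Market Update, Interview Recap & News Brief — 8 in total.

8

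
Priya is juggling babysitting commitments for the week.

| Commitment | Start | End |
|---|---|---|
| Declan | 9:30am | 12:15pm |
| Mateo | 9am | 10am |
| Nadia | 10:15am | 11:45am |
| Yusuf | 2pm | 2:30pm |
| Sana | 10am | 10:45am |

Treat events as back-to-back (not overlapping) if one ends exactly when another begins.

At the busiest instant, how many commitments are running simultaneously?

Walk through starts and ends in time order (an end at T is processed before a start at T):
9am start Mateo → 1
9:30am start Declan → 2
10am end Mateo → 1
10am start Sana → 2
10:15am start Nadia → 3
10:45am end Sana → 2
11:45am end Nadia → 1
12:15pm end Declan → 0
2pm start Yusuf → 1
2:30pm end Yusuf → 0
Peak is 3, at 10:15am (Declan, Nadia, Sana).

3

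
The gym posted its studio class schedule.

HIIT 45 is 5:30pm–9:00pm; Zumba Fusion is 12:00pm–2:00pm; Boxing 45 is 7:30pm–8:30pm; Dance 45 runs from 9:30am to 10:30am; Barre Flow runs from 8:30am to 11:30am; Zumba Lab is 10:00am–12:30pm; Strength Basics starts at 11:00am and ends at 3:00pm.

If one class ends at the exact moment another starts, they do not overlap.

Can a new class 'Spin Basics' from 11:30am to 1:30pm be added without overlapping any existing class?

Barre Flow: ends 11:30am at or before Spin Basics starts 11:30am → clear.
Dance 45: ends 10:30am at or before Spin Basics starts 11:30am → clear.
Zumba Lab: starts 10:00am before Spin Basics ends 1:30pm, and ends 12:30pm after Spin Basics starts 11:30am → overlap.
Strength Basics: starts 11:00am before Spin Basics ends 1:30pm, and ends 3:00pm after Spin Basics starts 11:30am → overlap.
Zumba Fusion: starts 12:00pm before Spin Basics ends 1:30pm, and ends 2:00pm after Spin Basics starts 11:30am → overlap.
HIIT 45: starts 5:30pm at or after Spin Basics ends 1:30pm → clear.
Boxing 45: starts 7:30pm at or after Spin Basics ends 1:30pm → clear.
Spin Basics overlaps Zumba Lab, Strength Basics, Zumba Fusion.

No — it overlaps Strength Basics, Zumba Fusion, Zumba Lab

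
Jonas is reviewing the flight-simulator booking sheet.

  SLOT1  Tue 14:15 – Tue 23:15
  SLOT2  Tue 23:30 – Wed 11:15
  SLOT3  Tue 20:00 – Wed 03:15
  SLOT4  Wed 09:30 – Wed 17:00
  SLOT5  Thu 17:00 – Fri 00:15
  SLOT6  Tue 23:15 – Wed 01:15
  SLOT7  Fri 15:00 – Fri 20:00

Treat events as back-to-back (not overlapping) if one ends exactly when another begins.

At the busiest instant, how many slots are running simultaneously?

3

Walk through starts and ends in time order (an end at T is processed before a start at T):
Tue 14:15 start SLOT1 → 1
Tue 20:00 start SLOT3 → 2
Tue 23:15 end SLOT1 → 1
Tue 23:15 start SLOT6 → 2
Tue 23:30 start SLOT2 → 3
Wed 01:15 end SLOT6 → 2
Wed 03:15 end SLOT3 → 1
Wed 09:30 start SLOT4 → 2
Wed 11:15 end SLOT2 → 1
Wed 17:00 end SLOT4 → 0
Thu 17:00 start SLOT5 → 1
Fri 00:15 end SLOT5 → 0
Fri 15:00 start SLOT7 → 1
Fri 20:00 end SLOT7 → 0
Peak is 3, at Tue 23:30 (SLOT2, SLOT3, SLOT6).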